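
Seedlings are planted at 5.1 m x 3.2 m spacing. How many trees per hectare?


Formula: TPH = 10000 m^2/ha / (spacing_x * spacing_y)
Area per tree = 5.1 m * 3.2 m = 16.32 m^2
TPH = 10000 / 16.32 = 613 trees/ha

613


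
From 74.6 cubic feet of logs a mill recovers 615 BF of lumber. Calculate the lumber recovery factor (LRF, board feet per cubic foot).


Formula: LRF = Lumber Output (BF) / Log Input (ft^3)
LRF = 615 BF / 74.6 ft^3
LRF = 8.24 BF/ft^3

8.24


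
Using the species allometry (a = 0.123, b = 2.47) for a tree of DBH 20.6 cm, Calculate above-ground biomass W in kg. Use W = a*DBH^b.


Formula: W = a * DBH^b  (allometric power law)
DBH^b = 20.6^2.47 = 1758.9441
W = 0.123 * 1758.9441 = 216.4 kg

216.4


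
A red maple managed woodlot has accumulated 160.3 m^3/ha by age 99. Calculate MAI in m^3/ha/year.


Formula: MAI = Total Volume / Stand Age
MAI = 160.3 m^3/ha / 99 years
MAI = 1.62 m^3/ha/year

1.62


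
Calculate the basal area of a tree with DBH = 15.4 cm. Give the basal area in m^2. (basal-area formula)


Formula: BA = pi * (DBH/2)^2 / 10000  (cm^2 to m^2)
Radius = DBH/2 = 15.4/2 = 7.7 cm
BA = pi * 7.7^2 / 10000
   = 186.265 cm^2 / 10000
   = 0.0186 m^2

0.0186


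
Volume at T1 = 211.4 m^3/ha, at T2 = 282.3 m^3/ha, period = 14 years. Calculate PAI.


Formula: PAI = (V_T2 - V_T1) / (T2 - T1)
Volume increment = 282.3 - 211.4 = 70.9 m^3/ha
PAI = 70.9 / 14 = 5.06 m^3/ha/year

5.06


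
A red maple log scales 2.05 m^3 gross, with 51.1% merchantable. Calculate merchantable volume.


Formula: MV = V_total * (merchantable_pct / 100)
Merchantable fraction = 51.1% / 100 = 0.511
MV = 2.05 m^3 * 0.511 = 1.048 m^3

1.048


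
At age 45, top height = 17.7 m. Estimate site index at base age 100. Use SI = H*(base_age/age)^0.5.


Formula: SI = H_dom * (base_age / age)^0.5
Age ratio = 100 / 45 = 2.22222
sqrt(age_ratio) = 1.49071
SI = 17.7 * 1.49071 = 26.4 m

26.4


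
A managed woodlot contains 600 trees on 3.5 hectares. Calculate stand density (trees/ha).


Formula: Stand Density = N_trees / Area_ha
Density = 600 trees / 3.5 ha
Density = 171 trees/ha

171


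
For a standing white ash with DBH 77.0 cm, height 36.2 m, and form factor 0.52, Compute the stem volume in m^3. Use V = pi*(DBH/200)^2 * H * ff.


Formula: V = pi * (DBH/200)^2 * H * ff
Radius = DBH/200 = 77.0/200 = 0.385 m
Radius^2 = 0.385^2 = 0.148225 m^2
V = pi * 0.148225 * 36.2 * 0.52
V = 8.766 m^3

8.766


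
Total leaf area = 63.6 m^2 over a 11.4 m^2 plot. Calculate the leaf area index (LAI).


Formula: LAI = total leaf area / ground area  (dimensionless)
LAI = 63.6 m^2 / 11.4 m^2
LAI = 5.58

5.58


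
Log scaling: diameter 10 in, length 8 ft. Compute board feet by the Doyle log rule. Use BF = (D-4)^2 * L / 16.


Doyle: BF = (D - 4)^2 * L / 16
Adjusted diameter = 10 - 4 = 6 in
(D-4)^2 = 6^2 = 36
BF = 36 * 8 / 16 = 18 BF

18


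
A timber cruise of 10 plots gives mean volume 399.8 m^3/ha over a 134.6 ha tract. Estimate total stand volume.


Formula: Total Volume = Mean Volume per ha * Total Area
Total Volume = 399.8 m^3/ha * 134.6 ha
Total Volume = 53813 m^3

53813


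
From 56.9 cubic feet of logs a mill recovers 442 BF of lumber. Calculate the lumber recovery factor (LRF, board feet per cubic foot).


Formula: LRF = Lumber Output (BF) / Log Input (ft^3)
LRF = 442 BF / 56.9 ft^3
LRF = 7.77 BF/ft^3

7.77


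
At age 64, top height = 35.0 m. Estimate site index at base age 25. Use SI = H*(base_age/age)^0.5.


Formula: SI = H_dom * (base_age / age)^0.5
Age ratio = 25 / 64 = 0.39062
sqrt(age_ratio) = 0.625
SI = 35.0 * 0.625 = 21.9 m

21.9


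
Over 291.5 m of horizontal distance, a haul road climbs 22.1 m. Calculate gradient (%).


Formula: Gradient = rise / run * 100
Gradient = 22.1 / 291.5 * 100 = 7.6%

7.6


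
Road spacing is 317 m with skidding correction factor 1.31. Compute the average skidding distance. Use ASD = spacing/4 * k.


Formula: ASD = (spacing / 4) * correction
Uncorrected distance = spacing / 4 = 317 / 4 = 79.25 m
ASD = 79.25 * 1.31 = 104 m

104


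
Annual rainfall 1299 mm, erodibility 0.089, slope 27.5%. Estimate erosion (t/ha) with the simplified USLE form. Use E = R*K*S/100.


Formula: E = R * K * S / 100  (simplified USLE)
R * K = 1299 * 0.089 = 115.611
E = 115.611 * 27.5 / 100 = 31.79 t/ha

31.79


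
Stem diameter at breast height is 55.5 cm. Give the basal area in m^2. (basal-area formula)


Formula: BA = pi * (DBH/2)^2 / 10000  (cm^2 to m^2)
Radius = DBH/2 = 55.5/2 = 27.75 cm
BA = pi * 27.75^2 / 10000
   = 2419.2227 cm^2 / 10000
   = 0.2419 m^2

0.2419


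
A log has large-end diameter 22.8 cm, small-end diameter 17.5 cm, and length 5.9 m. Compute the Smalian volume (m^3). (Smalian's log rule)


Smalian: V = (A1 + A2)/2 * L,  A = pi*(D/200)^2
A1 = pi*(22.8/200)^2 = 0.040828 m^2
A2 = pi*(17.5/200)^2 = 0.024053 m^2
V = (0.040828+0.024053)/2*5.9 = 0.1914 m^3

0.1914


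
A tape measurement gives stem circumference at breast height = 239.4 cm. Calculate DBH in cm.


Formula: DBH = C / pi
DBH = 239.4 / pi
pi = 3.14159...
DBH = 76.2 cm

76.2


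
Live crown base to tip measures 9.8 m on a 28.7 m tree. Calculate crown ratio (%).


Formula: Crown Ratio = (Crown Length / Total Height) * 100
CR = (9.8 m / 28.7 m) * 100
CR = 0.3415 * 100 = 34.1%

34.1


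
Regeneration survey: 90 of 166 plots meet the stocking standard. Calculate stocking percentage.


Formula: Stocking % = stocked plots / total plots * 100
Stocking = 90 / 166 * 100
Stocking = 0.5422 * 100 = 54.2%

54.2


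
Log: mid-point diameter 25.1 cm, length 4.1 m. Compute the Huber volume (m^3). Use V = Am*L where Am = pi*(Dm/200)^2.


Huber: V = Am * L,  Am = pi*(Dm/200)^2
Am = pi*(25.1/200)^2 = 0.049481 m^2
V = 0.049481*4.1 = 0.2029 m^3

0.2029


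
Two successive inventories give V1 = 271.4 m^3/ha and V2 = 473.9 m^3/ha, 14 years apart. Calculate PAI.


Formula: PAI = (V_T2 - V_T1) / (T2 - T1)
Volume increment = 473.9 - 271.4 = 202.5 m^3/ha
PAI = 202.5 / 14 = 14.46 m^3/ha/year

14.46


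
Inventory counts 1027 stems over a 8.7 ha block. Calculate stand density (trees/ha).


Formula: Stand Density = N_trees / Area_ha
Density = 1027 trees / 8.7 ha
Density = 118 trees/ha

118


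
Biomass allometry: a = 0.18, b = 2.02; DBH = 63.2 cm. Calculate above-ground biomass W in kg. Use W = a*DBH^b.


Formula: W = a * DBH^b  (allometric power law)
DBH^b = 63.2^2.02 = 4339.588
W = 0.18 * 4339.588 = 781.1 kg

781.1


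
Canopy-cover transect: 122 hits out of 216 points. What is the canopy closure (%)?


Formula: Canopy closure = covered points / total points * 100
Closure = 122 / 216 * 100
Closure = 0.5648 * 100 = 56.5%

56.5


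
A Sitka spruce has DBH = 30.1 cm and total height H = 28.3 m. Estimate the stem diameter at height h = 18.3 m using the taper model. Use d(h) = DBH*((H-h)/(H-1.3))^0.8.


Taper: d(h) = DBH * ((H - h) / (H - 1.3))^0.8
Numerator = H - h = 28.3 - 18.3 = 10.0 m
Denominator = H - 1.3 = 28.3 - 1.3 = 27.0 m
Ratio = 10.0 / 27.0 = 0.37037
d = 30.1 * 0.37037^0.8 = 13.6 cm

13.6


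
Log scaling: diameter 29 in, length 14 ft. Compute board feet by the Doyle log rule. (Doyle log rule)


Doyle: BF = (D - 4)^2 * L / 16
Adjusted diameter = 29 - 4 = 25 in
(D-4)^2 = 25^2 = 625
BF = 625 * 14 / 16 = 547 BF

547


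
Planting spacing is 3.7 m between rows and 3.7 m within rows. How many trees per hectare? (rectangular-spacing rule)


Formula: TPH = 10000 m^2/ha / (spacing_x * spacing_y)
Area per tree = 3.7 m * 3.7 m = 13.69 m^2
TPH = 10000 / 13.69 = 730 trees/ha

730


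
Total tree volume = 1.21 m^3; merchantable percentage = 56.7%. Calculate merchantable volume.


Formula: MV = V_total * (merchantable_pct / 100)
Merchantable fraction = 56.7% / 100 = 0.567
MV = 1.21 m^3 * 0.567 = 0.686 m^3

0.686


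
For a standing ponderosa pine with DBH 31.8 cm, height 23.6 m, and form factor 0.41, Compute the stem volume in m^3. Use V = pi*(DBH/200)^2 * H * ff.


Formula: V = pi * (DBH/200)^2 * H * ff
Radius = DBH/200 = 31.8/200 = 0.159 m
Radius^2 = 0.159^2 = 0.025281 m^2
V = pi * 0.025281 * 23.6 * 0.41
V = 0.768 m^3

0.768


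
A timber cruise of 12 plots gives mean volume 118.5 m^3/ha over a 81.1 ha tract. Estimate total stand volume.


Formula: Total Volume = Mean Volume per ha * Total Area
Total Volume = 118.5 m^3/ha * 81.1 ha
Total Volume = 9610 m^3

9610


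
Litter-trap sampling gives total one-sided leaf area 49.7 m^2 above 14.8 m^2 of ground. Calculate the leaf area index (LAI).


Formula: LAI = total leaf area / ground area  (dimensionless)
LAI = 49.7 m^2 / 14.8 m^2
LAI = 3.36

3.36


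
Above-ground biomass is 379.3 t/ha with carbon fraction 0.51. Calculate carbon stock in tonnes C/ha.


Formula: Carbon Stock = Biomass * Carbon Fraction
C = 379.3 t/ha * 0.51
C = 193.4 t C/ha

193.4


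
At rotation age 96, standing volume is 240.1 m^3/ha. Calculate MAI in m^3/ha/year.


Formula: MAI = Total Volume / Stand Age
MAI = 240.1 m^3/ha / 96 years
MAI = 2.5 m^3/ha/year

2.5


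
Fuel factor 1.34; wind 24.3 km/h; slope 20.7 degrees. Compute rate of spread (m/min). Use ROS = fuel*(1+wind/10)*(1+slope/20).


Formula: ROS = fuel * (1 + wind/10) * (1 + slope/20)
Wind factor = 1 + 24.3/10 = 3.43
Slope factor = 1 + 20.7/20 = 2.035
ROS = 1.34 * 3.43 * 2.035 = 9.35 m/min

9.35


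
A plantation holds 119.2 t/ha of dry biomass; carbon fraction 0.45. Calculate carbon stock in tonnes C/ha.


Formula: Carbon Stock = Biomass * Carbon Fraction
C = 119.2 t/ha * 0.45
C = 53.6 t C/ha

53.6


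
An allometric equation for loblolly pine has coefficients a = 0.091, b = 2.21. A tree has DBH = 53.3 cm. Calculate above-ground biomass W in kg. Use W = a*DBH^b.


Formula: W = a * DBH^b  (allometric power law)
DBH^b = 53.3^2.21 = 6547.3737
W = 0.091 * 6547.3737 = 595.8 kg

595.8


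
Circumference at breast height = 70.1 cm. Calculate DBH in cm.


Formula: DBH = C / pi
DBH = 70.1 / pi
pi = 3.14159...
DBH = 22.3 cm

22.3


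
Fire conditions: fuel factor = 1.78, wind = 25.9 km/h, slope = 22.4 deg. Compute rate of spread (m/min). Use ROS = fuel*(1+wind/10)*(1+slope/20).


Formula: ROS = fuel * (1 + wind/10) * (1 + slope/20)
Wind factor = 1 + 25.9/10 = 3.59
Slope factor = 1 + 22.4/20 = 2.12
ROS = 1.78 * 3.59 * 2.12 = 13.55 m/min

13.55


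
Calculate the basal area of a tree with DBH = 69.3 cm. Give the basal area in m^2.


Formula: BA = pi * (DBH/2)^2 / 10000  (cm^2 to m^2)
Radius = DBH/2 = 69.3/2 = 34.65 cm
BA = pi * 34.65^2 / 10000
   = 3771.8668 cm^2 / 10000
   = 0.3772 m^2

0.3772


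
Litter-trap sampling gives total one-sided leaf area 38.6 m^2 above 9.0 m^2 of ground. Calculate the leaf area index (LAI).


Formula: LAI = total leaf area / ground area  (dimensionless)
LAI = 38.6 m^2 / 9.0 m^2
LAI = 4.29

4.29


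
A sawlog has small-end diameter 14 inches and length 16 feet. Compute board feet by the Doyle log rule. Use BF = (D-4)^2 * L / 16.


Doyle: BF = (D - 4)^2 * L / 16
Adjusted diameter = 14 - 4 = 10 in
(D-4)^2 = 10^2 = 100
BF = 100 * 16 / 16 = 100 BF

100


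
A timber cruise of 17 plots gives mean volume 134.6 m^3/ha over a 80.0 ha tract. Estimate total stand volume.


Formula: Total Volume = Mean Volume per ha * Total Area
Total Volume = 134.6 m^3/ha * 80.0 ha
Total Volume = 10768 m^3

10768


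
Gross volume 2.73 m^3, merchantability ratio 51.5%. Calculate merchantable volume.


Formula: MV = V_total * (merchantable_pct / 100)
Merchantable fraction = 51.5% / 100 = 0.515
MV = 2.73 m^3 * 0.515 = 1.406 m^3

1.406


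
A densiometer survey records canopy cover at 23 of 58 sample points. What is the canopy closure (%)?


Formula: Canopy closure = covered points / total points * 100
Closure = 23 / 58 * 100
Closure = 0.3966 * 100 = 39.7%

39.7


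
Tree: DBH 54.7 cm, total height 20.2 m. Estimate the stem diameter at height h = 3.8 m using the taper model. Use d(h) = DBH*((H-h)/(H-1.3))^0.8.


Taper: d(h) = DBH * ((H - h) / (H - 1.3))^0.8
Numerator = H - h = 20.2 - 3.8 = 16.4 m
Denominator = H - 1.3 = 20.2 - 1.3 = 18.9 m
Ratio = 16.4 / 18.9 = 0.86772
d = 54.7 * 0.86772^0.8 = 48.8 cm

48.8


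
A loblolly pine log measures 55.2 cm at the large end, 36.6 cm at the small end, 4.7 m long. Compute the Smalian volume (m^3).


Smalian: V = (A1 + A2)/2 * L,  A = pi*(D/200)^2
A1 = pi*(55.2/200)^2 = 0.239314 m^2
A2 = pi*(36.6/200)^2 = 0.105209 m^2
V = (0.239314+0.105209)/2*4.7 = 0.8096 m^3

0.8096


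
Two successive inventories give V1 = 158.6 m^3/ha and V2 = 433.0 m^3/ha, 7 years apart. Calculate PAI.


Formula: PAI = (V_T2 - V_T1) / (T2 - T1)
Volume increment = 433.0 - 158.6 = 274.4 m^3/ha
PAI = 274.4 / 7 = 39.2 m^3/ha/year

39.2


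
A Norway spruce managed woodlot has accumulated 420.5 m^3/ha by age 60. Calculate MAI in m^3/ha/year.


Formula: MAI = Total Volume / Stand Age
MAI = 420.5 m^3/ha / 60 years
MAI = 7.01 m^3/ha/year

7.01


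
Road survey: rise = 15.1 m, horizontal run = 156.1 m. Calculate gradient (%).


Formula: Gradient = rise / run * 100
Gradient = 15.1 / 156.1 * 100 = 9.7%

9.7


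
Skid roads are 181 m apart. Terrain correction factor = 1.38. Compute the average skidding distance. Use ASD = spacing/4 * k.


Formula: ASD = (spacing / 4) * correction
Uncorrected distance = spacing / 4 = 181 / 4 = 45.25 m
ASD = 45.25 * 1.38 = 62 m

62


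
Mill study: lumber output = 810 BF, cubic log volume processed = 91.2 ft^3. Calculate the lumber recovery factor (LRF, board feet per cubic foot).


Formula: LRF = Lumber Output (BF) / Log Input (ft^3)
LRF = 810 BF / 91.2 ft^3
LRF = 8.88 BF/ft^3

8.88


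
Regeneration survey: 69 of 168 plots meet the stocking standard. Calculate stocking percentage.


Formula: Stocking % = stocked plots / total plots * 100
Stocking = 69 / 168 * 100
Stocking = 0.4107 * 100 = 41.1%

41.1


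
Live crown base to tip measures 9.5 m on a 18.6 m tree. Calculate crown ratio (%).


Formula: Crown Ratio = (Crown Length / Total Height) * 100
CR = (9.5 m / 18.6 m) * 100
CR = 0.5108 * 100 = 51.1%

51.1


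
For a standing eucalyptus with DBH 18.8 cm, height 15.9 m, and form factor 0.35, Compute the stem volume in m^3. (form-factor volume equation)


Formula: V = pi * (DBH/200)^2 * H * ff
Radius = DBH/200 = 18.8/200 = 0.094 m
Radius^2 = 0.094^2 = 0.008836 m^2
V = pi * 0.008836 * 15.9 * 0.35
V = 0.154 m^3

0.154


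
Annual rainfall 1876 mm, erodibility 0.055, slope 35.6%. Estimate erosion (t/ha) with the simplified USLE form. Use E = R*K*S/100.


Formula: E = R * K * S / 100  (simplified USLE)
R * K = 1876 * 0.055 = 103.18
E = 103.18 * 35.6 / 100 = 36.73 t/ha

36.73


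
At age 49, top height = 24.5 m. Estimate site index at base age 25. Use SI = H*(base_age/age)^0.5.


Formula: SI = H_dom * (base_age / age)^0.5
Age ratio = 25 / 49 = 0.5102
sqrt(age_ratio) = 0.71429
SI = 24.5 * 0.71429 = 17.5 m

17.5


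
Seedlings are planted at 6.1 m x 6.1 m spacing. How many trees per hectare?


Formula: TPH = 10000 m^2/ha / (spacing_x * spacing_y)
Area per tree = 6.1 m * 6.1 m = 37.21 m^2
TPH = 10000 / 37.21 = 269 trees/ha

269


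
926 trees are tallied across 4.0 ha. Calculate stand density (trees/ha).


Formula: Stand Density = N_trees / Area_ha
Density = 926 trees / 4.0 ha
Density = 232 trees/ha

232


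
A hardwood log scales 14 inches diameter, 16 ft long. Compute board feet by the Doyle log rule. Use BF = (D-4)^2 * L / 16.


Doyle: BF = (D - 4)^2 * L / 16
Adjusted diameter = 14 - 4 = 10 in
(D-4)^2 = 10^2 = 100
BF = 100 * 16 / 16 = 100 BF

100


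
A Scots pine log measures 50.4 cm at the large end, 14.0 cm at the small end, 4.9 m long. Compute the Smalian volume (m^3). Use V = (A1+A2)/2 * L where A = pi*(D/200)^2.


Smalian: V = (A1 + A2)/2 * L,  A = pi*(D/200)^2
A1 = pi*(50.4/200)^2 = 0.199504 m^2
A2 = pi*(14.0/200)^2 = 0.015394 m^2
V = (0.199504+0.015394)/2*4.9 = 0.5265 m^3

0.5265


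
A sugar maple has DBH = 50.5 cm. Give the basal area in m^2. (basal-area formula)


Formula: BA = pi * (DBH/2)^2 / 10000  (cm^2 to m^2)
Radius = DBH/2 = 50.5/2 = 25.25 cm
BA = pi * 25.25^2 / 10000
   = 2002.9617 cm^2 / 10000
   = 0.2003 m^2

0.2003


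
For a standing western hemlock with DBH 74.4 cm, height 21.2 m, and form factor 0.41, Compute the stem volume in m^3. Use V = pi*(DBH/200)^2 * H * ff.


Formula: V = pi * (DBH/200)^2 * H * ff
Radius = DBH/200 = 74.4/200 = 0.372 m
Radius^2 = 0.372^2 = 0.138384 m^2
V = pi * 0.138384 * 21.2 * 0.41
V = 3.779 m^3

3.779


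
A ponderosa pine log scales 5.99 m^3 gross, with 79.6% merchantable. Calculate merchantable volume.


Formula: MV = V_total * (merchantable_pct / 100)
Merchantable fraction = 79.6% / 100 = 0.796
MV = 5.99 m^3 * 0.796 = 4.768 m^3

4.768


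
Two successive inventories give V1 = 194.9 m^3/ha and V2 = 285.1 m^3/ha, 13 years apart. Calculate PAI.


Formula: PAI = (V_T2 - V_T1) / (T2 - T1)
Volume increment = 285.1 - 194.9 = 90.2 m^3/ha
PAI = 90.2 / 13 = 6.94 m^3/ha/year

6.94


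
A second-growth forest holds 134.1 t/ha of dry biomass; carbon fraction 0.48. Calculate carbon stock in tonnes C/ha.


Formula: Carbon Stock = Biomass * Carbon Fraction
C = 134.1 t/ha * 0.48
C = 64.4 t C/ha

64.4


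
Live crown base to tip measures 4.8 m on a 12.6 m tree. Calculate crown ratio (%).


Formula: Crown Ratio = (Crown Length / Total Height) * 100
CR = (4.8 m / 12.6 m) * 100
CR = 0.381 * 100 = 38.1%

38.1


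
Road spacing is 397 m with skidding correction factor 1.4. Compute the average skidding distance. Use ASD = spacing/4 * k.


Formula: ASD = (spacing / 4) * correction
Uncorrected distance = spacing / 4 = 397 / 4 = 99.25 m
ASD = 99.25 * 1.4 = 139 m

139


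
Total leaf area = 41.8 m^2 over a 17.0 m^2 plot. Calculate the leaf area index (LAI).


Formula: LAI = total leaf area / ground area  (dimensionless)
LAI = 41.8 m^2 / 17.0 m^2
LAI = 2.46

2.46


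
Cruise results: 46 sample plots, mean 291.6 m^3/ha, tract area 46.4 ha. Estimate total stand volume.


Formula: Total Volume = Mean Volume per ha * Total Area
Total Volume = 291.6 m^3/ha * 46.4 ha
Total Volume = 13530 m^3

13530


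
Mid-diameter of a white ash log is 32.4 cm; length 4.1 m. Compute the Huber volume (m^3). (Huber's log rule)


Huber: V = Am * L,  Am = pi*(Dm/200)^2
Am = pi*(32.4/200)^2 = 0.082448 m^2
V = 0.082448*4.1 = 0.338 m^3

0.338


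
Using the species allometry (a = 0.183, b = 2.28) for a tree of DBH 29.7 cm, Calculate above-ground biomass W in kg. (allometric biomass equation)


Formula: W = a * DBH^b  (allometric power law)
DBH^b = 29.7^2.28 = 2279.7368
W = 0.183 * 2279.7368 = 417.2 kg

417.2


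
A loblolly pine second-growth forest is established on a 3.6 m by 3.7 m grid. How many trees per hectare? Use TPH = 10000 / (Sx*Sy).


Formula: TPH = 10000 m^2/ha / (spacing_x * spacing_y)
Area per tree = 3.6 m * 3.7 m = 13.32 m^2
TPH = 10000 / 13.32 = 751 trees/ha

751


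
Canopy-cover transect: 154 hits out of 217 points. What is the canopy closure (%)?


Formula: Canopy closure = covered points / total points * 100
Closure = 154 / 217 * 100
Closure = 0.7097 * 100 = 71.0%

71.0


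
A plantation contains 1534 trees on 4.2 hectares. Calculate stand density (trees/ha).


Formula: Stand Density = N_trees / Area_ha
Density = 1534 trees / 4.2 ha
Density = 365 trees/ha

365


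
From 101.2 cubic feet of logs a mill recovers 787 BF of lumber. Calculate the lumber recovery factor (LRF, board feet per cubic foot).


Formula: LRF = Lumber Output (BF) / Log Input (ft^3)
LRF = 787 BF / 101.2 ft^3
LRF = 7.78 BF/ft^3

7.78


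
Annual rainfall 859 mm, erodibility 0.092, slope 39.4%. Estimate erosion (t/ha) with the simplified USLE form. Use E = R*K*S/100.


Formula: E = R * K * S / 100  (simplified USLE)
R * K = 859 * 0.092 = 79.028
E = 79.028 * 39.4 / 100 = 31.14 t/ha

31.14


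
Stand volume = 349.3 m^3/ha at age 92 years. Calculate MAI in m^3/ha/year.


Formula: MAI = Total Volume / Stand Age
MAI = 349.3 m^3/ha / 92 years
MAI = 3.8 m^3/ha/year

3.8


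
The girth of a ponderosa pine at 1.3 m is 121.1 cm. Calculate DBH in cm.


Formula: DBH = C / pi
DBH = 121.1 / pi
pi = 3.14159...
DBH = 38.5 cm

38.5


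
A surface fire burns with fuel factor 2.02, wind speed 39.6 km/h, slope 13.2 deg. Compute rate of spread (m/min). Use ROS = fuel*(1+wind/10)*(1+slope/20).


Formula: ROS = fuel * (1 + wind/10) * (1 + slope/20)
Wind factor = 1 + 39.6/10 = 4.96
Slope factor = 1 + 13.2/20 = 1.66
ROS = 2.02 * 4.96 * 1.66 = 16.63 m/min

16.63


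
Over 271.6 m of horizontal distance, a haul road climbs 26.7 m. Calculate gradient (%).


Formula: Gradient = rise / run * 100
Gradient = 26.7 / 271.6 * 100 = 9.8%

9.8


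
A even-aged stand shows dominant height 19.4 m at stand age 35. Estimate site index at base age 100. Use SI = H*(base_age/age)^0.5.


Formula: SI = H_dom * (base_age / age)^0.5
Age ratio = 100 / 35 = 2.85714
sqrt(age_ratio) = 1.69031
SI = 19.4 * 1.69031 = 32.8 m

32.8


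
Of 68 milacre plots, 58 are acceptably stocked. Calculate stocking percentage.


Formula: Stocking % = stocked plots / total plots * 100
Stocking = 58 / 68 * 100
Stocking = 0.8529 * 100 = 85.3%

85.3


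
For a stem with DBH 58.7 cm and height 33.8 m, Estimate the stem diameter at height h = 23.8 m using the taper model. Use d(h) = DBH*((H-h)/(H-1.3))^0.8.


Taper: d(h) = DBH * ((H - h) / (H - 1.3))^0.8
Numerator = H - h = 33.8 - 23.8 = 10.0 m
Denominator = H - 1.3 = 33.8 - 1.3 = 32.5 m
Ratio = 10.0 / 32.5 = 0.30769
d = 58.7 * 0.30769^0.8 = 22.9 cm

22.9


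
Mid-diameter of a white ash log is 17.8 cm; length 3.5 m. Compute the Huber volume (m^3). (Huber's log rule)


Huber: V = Am * L,  Am = pi*(Dm/200)^2
Am = pi*(17.8/200)^2 = 0.024885 m^2
V = 0.024885*3.5 = 0.0871 m^3

0.0871


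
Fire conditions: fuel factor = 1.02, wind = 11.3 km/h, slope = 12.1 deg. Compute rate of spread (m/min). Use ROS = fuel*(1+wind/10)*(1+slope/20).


Formula: ROS = fuel * (1 + wind/10) * (1 + slope/20)
Wind factor = 1 + 11.3/10 = 2.13
Slope factor = 1 + 12.1/20 = 1.605
ROS = 1.02 * 2.13 * 1.605 = 3.49 m/min

3.49


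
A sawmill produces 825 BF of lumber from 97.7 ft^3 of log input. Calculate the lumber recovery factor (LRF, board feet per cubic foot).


Formula: LRF = Lumber Output (BF) / Log Input (ft^3)
LRF = 825 BF / 97.7 ft^3
LRF = 8.44 BF/ft^3

8.44


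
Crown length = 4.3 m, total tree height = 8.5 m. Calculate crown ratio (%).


Formula: Crown Ratio = (Crown Length / Total Height) * 100
CR = (4.3 m / 8.5 m) * 100
CR = 0.5059 * 100 = 50.6%

50.6


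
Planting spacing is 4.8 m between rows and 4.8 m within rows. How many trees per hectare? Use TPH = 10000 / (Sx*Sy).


Formula: TPH = 10000 m^2/ha / (spacing_x * spacing_y)
Area per tree = 4.8 m * 4.8 m = 23.04 m^2
TPH = 10000 / 23.04 = 434 trees/ha

434


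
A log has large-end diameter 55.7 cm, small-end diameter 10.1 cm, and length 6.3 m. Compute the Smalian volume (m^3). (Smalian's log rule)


Smalian: V = (A1 + A2)/2 * L,  A = pi*(D/200)^2
A1 = pi*(55.7/200)^2 = 0.243669 m^2
A2 = pi*(10.1/200)^2 = 0.008012 m^2
V = (0.243669+0.008012)/2*6.3 = 0.7928 m^3

0.7928


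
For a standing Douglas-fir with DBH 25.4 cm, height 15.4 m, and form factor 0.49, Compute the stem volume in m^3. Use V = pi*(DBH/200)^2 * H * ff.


Formula: V = pi * (DBH/200)^2 * H * ff
Radius = DBH/200 = 25.4/200 = 0.127 m
Radius^2 = 0.127^2 = 0.016129 m^2
V = pi * 0.016129 * 15.4 * 0.49
V = 0.382 m^3

0.382


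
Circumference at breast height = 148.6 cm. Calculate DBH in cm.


Formula: DBH = C / pi
DBH = 148.6 / pi
pi = 3.14159...
DBH = 47.3 cm

47.3


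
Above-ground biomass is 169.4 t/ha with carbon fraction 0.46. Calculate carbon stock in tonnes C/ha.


Formula: Carbon Stock = Biomass * Carbon Fraction
C = 169.4 t/ha * 0.46
C = 77.9 t C/ha

77.9


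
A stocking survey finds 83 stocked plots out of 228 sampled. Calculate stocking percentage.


Formula: Stocking % = stocked plots / total plots * 100
Stocking = 83 / 228 * 100
Stocking = 0.364 * 100 = 36.4%

36.4


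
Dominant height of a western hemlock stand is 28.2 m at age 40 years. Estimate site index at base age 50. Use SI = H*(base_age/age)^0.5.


Formula: SI = H_dom * (base_age / age)^0.5
Age ratio = 50 / 40 = 1.25
sqrt(age_ratio) = 1.11803
SI = 28.2 * 1.11803 = 31.5 m

31.5


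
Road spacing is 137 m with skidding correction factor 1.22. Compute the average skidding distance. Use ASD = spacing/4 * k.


Formula: ASD = (spacing / 4) * correction
Uncorrected distance = spacing / 4 = 137 / 4 = 34.25 m
ASD = 34.25 * 1.22 = 42 m

42


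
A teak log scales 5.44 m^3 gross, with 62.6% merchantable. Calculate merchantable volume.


Formula: MV = V_total * (merchantable_pct / 100)
Merchantable fraction = 62.6% / 100 = 0.626
MV = 5.44 m^3 * 0.626 = 3.405 m^3

3.405


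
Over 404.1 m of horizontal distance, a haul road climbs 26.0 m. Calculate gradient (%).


Formula: Gradient = rise / run * 100
Gradient = 26.0 / 404.1 * 100 = 6.4%

6.4


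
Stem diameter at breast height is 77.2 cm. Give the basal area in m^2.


Formula: BA = pi * (DBH/2)^2 / 10000  (cm^2 to m^2)
Radius = DBH/2 = 77.2/2 = 38.6 cm
BA = pi * 38.6^2 / 10000
   = 4680.8474 cm^2 / 10000
   = 0.4681 m^2

0.4681


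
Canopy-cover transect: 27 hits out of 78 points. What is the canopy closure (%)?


Formula: Canopy closure = covered points / total points * 100
Closure = 27 / 78 * 100
Closure = 0.3462 * 100 = 34.6%

34.6


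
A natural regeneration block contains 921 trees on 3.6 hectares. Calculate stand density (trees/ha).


Formula: Stand Density = N_trees / Area_ha
Density = 921 trees / 3.6 ha
Density = 256 trees/ha

256


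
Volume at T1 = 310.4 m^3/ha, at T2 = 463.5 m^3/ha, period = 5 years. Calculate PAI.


Formula: PAI = (V_T2 - V_T1) / (T2 - T1)
Volume increment = 463.5 - 310.4 = 153.1 m^3/ha
PAI = 153.1 / 5 = 30.62 m^3/ha/year

30.62


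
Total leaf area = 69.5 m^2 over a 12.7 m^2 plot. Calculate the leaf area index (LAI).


Formula: LAI = total leaf area / ground area  (dimensionless)
LAI = 69.5 m^2 / 12.7 m^2
LAI = 5.47

5.47


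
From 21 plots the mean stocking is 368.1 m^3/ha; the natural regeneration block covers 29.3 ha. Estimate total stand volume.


Formula: Total Volume = Mean Volume per ha * Total Area
Total Volume = 368.1 m^3/ha * 29.3 ha
Total Volume = 10785 m^3

10785


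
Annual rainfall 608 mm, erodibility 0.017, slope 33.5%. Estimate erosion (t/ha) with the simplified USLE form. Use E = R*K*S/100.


Formula: E = R * K * S / 100  (simplified USLE)
R * K = 608 * 0.017 = 10.336
E = 10.336 * 33.5 / 100 = 3.46 t/ha

3.46


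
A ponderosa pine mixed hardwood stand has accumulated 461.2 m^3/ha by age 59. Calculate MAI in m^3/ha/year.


Formula: MAI = Total Volume / Stand Age
MAI = 461.2 m^3/ha / 59 years
MAI = 7.82 m^3/ha/year

7.82


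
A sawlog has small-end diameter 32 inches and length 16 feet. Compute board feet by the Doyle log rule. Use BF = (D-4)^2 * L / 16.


Doyle: BF = (D - 4)^2 * L / 16
Adjusted diameter = 32 - 4 = 28 in
(D-4)^2 = 28^2 = 784
BF = 784 * 16 / 16 = 784 BF

784


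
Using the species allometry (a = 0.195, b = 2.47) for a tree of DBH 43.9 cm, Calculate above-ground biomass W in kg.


Formula: W = a * DBH^b  (allometric power law)
DBH^b = 43.9^2.47 = 11399.541
W = 0.195 * 11399.541 = 2222.9 kg

2222.9


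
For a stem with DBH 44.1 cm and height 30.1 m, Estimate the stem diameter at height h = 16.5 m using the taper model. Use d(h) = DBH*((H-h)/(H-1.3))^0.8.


Taper: d(h) = DBH * ((H - h) / (H - 1.3))^0.8
Numerator = H - h = 30.1 - 16.5 = 13.6 m
Denominator = H - 1.3 = 30.1 - 1.3 = 28.8 m
Ratio = 13.6 / 28.8 = 0.47222
d = 44.1 * 0.47222^0.8 = 24.2 cm

24.2


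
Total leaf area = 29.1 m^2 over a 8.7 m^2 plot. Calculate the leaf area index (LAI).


Formula: LAI = total leaf area / ground area  (dimensionless)
LAI = 29.1 m^2 / 8.7 m^2
LAI = 3.34

3.34


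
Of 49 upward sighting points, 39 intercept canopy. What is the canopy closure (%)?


Formula: Canopy closure = covered points / total points * 100
Closure = 39 / 49 * 100
Closure = 0.7959 * 100 = 79.6%

79.6


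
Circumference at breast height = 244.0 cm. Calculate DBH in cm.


Formula: DBH = C / pi
DBH = 244.0 / pi
pi = 3.14159...
DBH = 77.7 cm

77.7


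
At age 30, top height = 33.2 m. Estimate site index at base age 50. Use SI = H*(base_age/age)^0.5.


Formula: SI = H_dom * (base_age / age)^0.5
Age ratio = 50 / 30 = 1.66667
sqrt(age_ratio) = 1.29099
SI = 33.2 * 1.29099 = 42.9 m

42.9


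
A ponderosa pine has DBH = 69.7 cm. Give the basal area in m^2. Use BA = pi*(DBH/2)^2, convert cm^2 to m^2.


Formula: BA = pi * (DBH/2)^2 / 10000  (cm^2 to m^2)
Radius = DBH/2 = 69.7/2 = 34.85 cm
BA = pi * 34.85^2 / 10000
   = 3815.535 cm^2 / 10000
   = 0.3816 m^2

0.3816


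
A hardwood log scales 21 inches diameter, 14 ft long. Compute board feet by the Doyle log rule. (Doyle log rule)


Doyle: BF = (D - 4)^2 * L / 16
Adjusted diameter = 21 - 4 = 17 in
(D-4)^2 = 17^2 = 289
BF = 289 * 14 / 16 = 253 BF

253


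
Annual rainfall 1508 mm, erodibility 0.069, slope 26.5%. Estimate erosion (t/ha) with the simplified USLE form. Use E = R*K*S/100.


Formula: E = R * K * S / 100  (simplified USLE)
R * K = 1508 * 0.069 = 104.052
E = 104.052 * 26.5 / 100 = 27.57 t/ha

27.57


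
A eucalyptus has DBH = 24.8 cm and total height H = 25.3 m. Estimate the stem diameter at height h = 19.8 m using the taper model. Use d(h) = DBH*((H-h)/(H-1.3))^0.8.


Taper: d(h) = DBH * ((H - h) / (H - 1.3))^0.8
Numerator = H - h = 25.3 - 19.8 = 5.5 m
Denominator = H - 1.3 = 25.3 - 1.3 = 24.0 m
Ratio = 5.5 / 24.0 = 0.22917
d = 24.8 * 0.22917^0.8 = 7.6 cm

7.6


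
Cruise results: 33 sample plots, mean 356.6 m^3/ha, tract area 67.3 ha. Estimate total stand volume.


Formula: Total Volume = Mean Volume per ha * Total Area
Total Volume = 356.6 m^3/ha * 67.3 ha
Total Volume = 23999 m^3

23999


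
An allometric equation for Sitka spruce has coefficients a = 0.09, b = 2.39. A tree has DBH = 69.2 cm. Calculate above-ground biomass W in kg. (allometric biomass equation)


Formula: W = a * DBH^b  (allometric power law)
DBH^b = 69.2^2.39 = 24995.0244
W = 0.09 * 24995.0244 = 2249.6 kg

2249.6


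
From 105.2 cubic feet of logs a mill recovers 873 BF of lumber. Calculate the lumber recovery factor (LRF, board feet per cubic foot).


Formula: LRF = Lumber Output (BF) / Log Input (ft^3)
LRF = 873 BF / 105.2 ft^3
LRF = 8.3 BF/ft^3

8.3


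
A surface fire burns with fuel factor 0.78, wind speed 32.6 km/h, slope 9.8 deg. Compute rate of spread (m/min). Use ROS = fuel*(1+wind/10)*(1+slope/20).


Formula: ROS = fuel * (1 + wind/10) * (1 + slope/20)
Wind factor = 1 + 32.6/10 = 4.26
Slope factor = 1 + 9.8/20 = 1.49
ROS = 0.78 * 4.26 * 1.49 = 4.95 m/min

4.95


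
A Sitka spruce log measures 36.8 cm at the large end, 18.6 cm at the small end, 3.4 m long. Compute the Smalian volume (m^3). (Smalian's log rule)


Smalian: V = (A1 + A2)/2 * L,  A = pi*(D/200)^2
A1 = pi*(36.8/200)^2 = 0.106362 m^2
A2 = pi*(18.6/200)^2 = 0.027172 m^2
V = (0.106362+0.027172)/2*3.4 = 0.227 m^3

0.227


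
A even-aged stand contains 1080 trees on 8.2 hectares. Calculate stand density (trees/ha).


Formula: Stand Density = N_trees / Area_ha
Density = 1080 trees / 8.2 ha
Density = 132 trees/ha

132


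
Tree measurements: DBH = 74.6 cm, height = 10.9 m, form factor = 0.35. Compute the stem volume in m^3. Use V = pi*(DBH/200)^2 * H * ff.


Formula: V = pi * (DBH/200)^2 * H * ff
Radius = DBH/200 = 74.6/200 = 0.373 m
Radius^2 = 0.373^2 = 0.139129 m^2
V = pi * 0.139129 * 10.9 * 0.35
V = 1.667 m^3

1.667


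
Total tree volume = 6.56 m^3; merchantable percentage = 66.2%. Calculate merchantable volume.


Formula: MV = V_total * (merchantable_pct / 100)
Merchantable fraction = 66.2% / 100 = 0.662
MV = 6.56 m^3 * 0.662 = 4.343 m^3

4.343


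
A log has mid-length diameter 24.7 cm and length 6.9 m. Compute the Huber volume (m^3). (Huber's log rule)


Huber: V = Am * L,  Am = pi*(Dm/200)^2
Am = pi*(24.7/200)^2 = 0.047916 m^2
V = 0.047916*6.9 = 0.3306 m^3

0.3306


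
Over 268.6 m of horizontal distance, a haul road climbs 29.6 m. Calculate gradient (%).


Formula: Gradient = rise / run * 100
Gradient = 29.6 / 268.6 * 100 = 11.0%

11.0


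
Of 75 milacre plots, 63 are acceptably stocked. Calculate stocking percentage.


Formula: Stocking % = stocked plots / total plots * 100
Stocking = 63 / 75 * 100
Stocking = 0.84 * 100 = 84.0%

84.0


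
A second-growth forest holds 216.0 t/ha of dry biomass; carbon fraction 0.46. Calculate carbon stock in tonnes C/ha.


Formula: Carbon Stock = Biomass * Carbon Fraction
C = 216.0 t/ha * 0.46
C = 99.4 t C/ha

99.4


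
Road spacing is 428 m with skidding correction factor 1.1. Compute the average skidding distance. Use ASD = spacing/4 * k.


Formula: ASD = (spacing / 4) * correction
Uncorrected distance = spacing / 4 = 428 / 4 = 107 m
ASD = 107 * 1.1 = 118 m

118


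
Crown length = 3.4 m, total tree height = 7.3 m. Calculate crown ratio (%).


Formula: Crown Ratio = (Crown Length / Total Height) * 100
CR = (3.4 m / 7.3 m) * 100
CR = 0.4658 * 100 = 46.6%

46.6


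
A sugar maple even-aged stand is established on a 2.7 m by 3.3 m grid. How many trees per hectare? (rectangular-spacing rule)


Formula: TPH = 10000 m^2/ha / (spacing_x * spacing_y)
Area per tree = 2.7 m * 3.3 m = 8.91 m^2
TPH = 10000 / 8.91 = 1122 trees/ha

1122


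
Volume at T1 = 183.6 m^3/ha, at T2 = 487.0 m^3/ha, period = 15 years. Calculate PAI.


Formula: PAI = (V_T2 - V_T1) / (T2 - T1)
Volume increment = 487.0 - 183.6 = 303.4 m^3/ha
PAI = 303.4 / 15 = 20.23 m^3/ha/year

20.23


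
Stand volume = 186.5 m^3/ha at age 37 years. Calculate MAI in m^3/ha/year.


Formula: MAI = Total Volume / Stand Age
MAI = 186.5 m^3/ha / 37 years
MAI = 5.04 m^3/ha/year

5.04


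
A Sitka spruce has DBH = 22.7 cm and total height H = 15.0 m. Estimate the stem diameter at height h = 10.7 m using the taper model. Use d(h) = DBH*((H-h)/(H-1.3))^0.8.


Taper: d(h) = DBH * ((H - h) / (H - 1.3))^0.8
Numerator = H - h = 15.0 - 10.7 = 4.3 m
Denominator = H - 1.3 = 15.0 - 1.3 = 13.7 m
Ratio = 4.3 / 13.7 = 0.31387
d = 22.7 * 0.31387^0.8 = 9.0 cm

9.0


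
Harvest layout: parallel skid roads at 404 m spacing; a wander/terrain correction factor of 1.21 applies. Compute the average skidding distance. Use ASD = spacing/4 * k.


Formula: ASD = (spacing / 4) * correction
Uncorrected distance = spacing / 4 = 404 / 4 = 101 m
ASD = 101 * 1.21 = 122 m

122


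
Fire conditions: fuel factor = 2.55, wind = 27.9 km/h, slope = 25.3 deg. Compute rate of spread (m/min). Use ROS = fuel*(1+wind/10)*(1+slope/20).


Formula: ROS = fuel * (1 + wind/10) * (1 + slope/20)
Wind factor = 1 + 27.9/10 = 3.79
Slope factor = 1 + 25.3/20 = 2.265
ROS = 2.55 * 3.79 * 2.265 = 21.89 m/min

21.89


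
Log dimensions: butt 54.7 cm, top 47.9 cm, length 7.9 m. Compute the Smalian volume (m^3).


Smalian: V = (A1 + A2)/2 * L,  A = pi*(D/200)^2
A1 = pi*(54.7/200)^2 = 0.234998 m^2
A2 = pi*(47.9/200)^2 = 0.180203 m^2
V = (0.234998+0.180203)/2*7.9 = 1.64 m^3

1.64


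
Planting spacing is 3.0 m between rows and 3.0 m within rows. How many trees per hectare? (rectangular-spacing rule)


Formula: TPH = 10000 m^2/ha / (spacing_x * spacing_y)
Area per tree = 3.0 m * 3.0 m = 9.0 m^2
TPH = 10000 / 9.0 = 1111 trees/ha

1111


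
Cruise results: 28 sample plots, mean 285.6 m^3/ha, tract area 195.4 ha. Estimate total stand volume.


Formula: Total Volume = Mean Volume per ha * Total Area
Total Volume = 285.6 m^3/ha * 195.4 ha
Total Volume = 55806 m^3

55806


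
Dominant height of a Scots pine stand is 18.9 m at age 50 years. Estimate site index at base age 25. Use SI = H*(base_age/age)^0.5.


Formula: SI = H_dom * (base_age / age)^0.5
Age ratio = 25 / 50 = 0.5
sqrt(age_ratio) = 0.70711
SI = 18.9 * 0.70711 = 13.4 m

13.4


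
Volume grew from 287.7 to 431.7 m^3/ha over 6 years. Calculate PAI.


Formula: PAI = (V_T2 - V_T1) / (T2 - T1)
Volume increment = 431.7 - 287.7 = 144.0 m^3/ha
PAI = 144.0 / 6 = 24.0 m^3/ha/year

24.0


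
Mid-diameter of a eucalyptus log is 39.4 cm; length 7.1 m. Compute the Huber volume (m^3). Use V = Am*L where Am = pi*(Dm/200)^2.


Huber: V = Am * L,  Am = pi*(Dm/200)^2
Am = pi*(39.4/200)^2 = 0.121922 m^2
V = 0.121922*7.1 = 0.8656 m^3

0.8656


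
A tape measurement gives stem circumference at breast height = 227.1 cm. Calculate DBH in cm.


Formula: DBH = C / pi
DBH = 227.1 / pi
pi = 3.14159...
DBH = 72.3 cm

72.3


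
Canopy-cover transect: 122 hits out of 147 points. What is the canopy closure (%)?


Formula: Canopy closure = covered points / total points * 100
Closure = 122 / 147 * 100
Closure = 0.8299 * 100 = 83.0%

83.0


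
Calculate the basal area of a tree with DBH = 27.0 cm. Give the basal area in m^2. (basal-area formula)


Formula: BA = pi * (DBH/2)^2 / 10000  (cm^2 to m^2)
Radius = DBH/2 = 27.0/2 = 13.5 cm
BA = pi * 13.5^2 / 10000
   = 572.5553 cm^2 / 10000
   = 0.0573 m^2

0.0573


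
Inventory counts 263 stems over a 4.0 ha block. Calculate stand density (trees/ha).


Formula: Stand Density = N_trees / Area_ha
Density = 263 trees / 4.0 ha
Density = 66 trees/ha

66


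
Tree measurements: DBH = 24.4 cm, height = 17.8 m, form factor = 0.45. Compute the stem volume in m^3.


Formula: V = pi * (DBH/200)^2 * H * ff
Radius = DBH/200 = 24.4/200 = 0.122 m
Radius^2 = 0.122^2 = 0.014884 m^2
V = pi * 0.014884 * 17.8 * 0.45
V = 0.375 m^3

0.375


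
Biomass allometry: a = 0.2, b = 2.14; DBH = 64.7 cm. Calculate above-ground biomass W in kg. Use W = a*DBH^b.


Formula: W = a * DBH^b  (allometric power law)
DBH^b = 64.7^2.14 = 7504.7315
W = 0.2 * 7504.7315 = 1500.9 kg

1500.9


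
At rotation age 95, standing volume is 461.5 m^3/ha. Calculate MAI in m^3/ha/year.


Formula: MAI = Total Volume / Stand Age
MAI = 461.5 m^3/ha / 95 years
MAI = 4.86 m^3/ha/year

4.86


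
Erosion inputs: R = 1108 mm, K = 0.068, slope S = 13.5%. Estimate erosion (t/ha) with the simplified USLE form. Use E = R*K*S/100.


Formula: E = R * K * S / 100  (simplified USLE)
R * K = 1108 * 0.068 = 75.344
E = 75.344 * 13.5 / 100 = 10.17 t/ha

10.17


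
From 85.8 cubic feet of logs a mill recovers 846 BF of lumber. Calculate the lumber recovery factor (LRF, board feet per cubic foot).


Formula: LRF = Lumber Output (BF) / Log Input (ft^3)
LRF = 846 BF / 85.8 ft^3
LRF = 9.86 BF/ft^3

9.86


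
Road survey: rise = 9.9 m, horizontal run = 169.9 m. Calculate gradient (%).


Formula: Gradient = rise / run * 100
Gradient = 9.9 / 169.9 * 100 = 5.8%

5.8


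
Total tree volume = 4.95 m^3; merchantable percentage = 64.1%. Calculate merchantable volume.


Formula: MV = V_total * (merchantable_pct / 100)
Merchantable fraction = 64.1% / 100 = 0.641
MV = 4.95 m^3 * 0.641 = 3.173 m^3

3.173


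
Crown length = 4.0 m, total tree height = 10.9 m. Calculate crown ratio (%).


Formula: Crown Ratio = (Crown Length / Total Height) * 100
CR = (4.0 m / 10.9 m) * 100
CR = 0.367 * 100 = 36.7%

36.7


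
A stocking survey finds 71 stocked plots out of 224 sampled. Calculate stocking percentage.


Formula: Stocking % = stocked plots / total plots * 100
Stocking = 71 / 224 * 100
Stocking = 0.317 * 100 = 31.7%

31.7


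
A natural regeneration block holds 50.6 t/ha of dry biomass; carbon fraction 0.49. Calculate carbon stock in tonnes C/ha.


Formula: Carbon Stock = Biomass * Carbon Fraction
C = 50.6 t/ha * 0.49
C = 24.8 t C/ha

24.8


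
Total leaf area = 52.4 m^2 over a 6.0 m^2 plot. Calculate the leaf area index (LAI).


Formula: LAI = total leaf area / ground area  (dimensionless)
LAI = 52.4 m^2 / 6.0 m^2
LAI = 8.73

8.73
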